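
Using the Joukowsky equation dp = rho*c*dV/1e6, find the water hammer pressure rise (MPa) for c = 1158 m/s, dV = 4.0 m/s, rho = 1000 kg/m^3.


dp = 1000 * 1158 * 4.0 / 1e6 = 4.6320 MPa


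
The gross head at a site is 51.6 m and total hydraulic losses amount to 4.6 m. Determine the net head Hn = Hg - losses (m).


Hn = 51.6 - 4.6 = 47.0000 m


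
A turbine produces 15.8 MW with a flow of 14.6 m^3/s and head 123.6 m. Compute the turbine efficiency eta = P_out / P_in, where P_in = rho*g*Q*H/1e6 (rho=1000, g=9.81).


P_in = 1000 * 9.81 * 14.6 * 123.6 / 1e6 = 17.7027 MW
eta = 15.8 / 17.7027 = 0.8925


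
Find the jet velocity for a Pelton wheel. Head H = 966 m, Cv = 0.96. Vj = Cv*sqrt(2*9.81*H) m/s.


Vj = 0.96 * sqrt(2*9.81*966) = 132.1628 m/s


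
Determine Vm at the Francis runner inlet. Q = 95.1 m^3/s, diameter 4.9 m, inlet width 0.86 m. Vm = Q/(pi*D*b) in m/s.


Vm = 95.1 / (pi * 4.9 * 0.86) = 7.1835 m/s


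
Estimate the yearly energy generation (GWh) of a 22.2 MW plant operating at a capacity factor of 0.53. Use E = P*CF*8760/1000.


E = 22.2 * 0.53 * 8760 / 1000 = 103.0702 GWh


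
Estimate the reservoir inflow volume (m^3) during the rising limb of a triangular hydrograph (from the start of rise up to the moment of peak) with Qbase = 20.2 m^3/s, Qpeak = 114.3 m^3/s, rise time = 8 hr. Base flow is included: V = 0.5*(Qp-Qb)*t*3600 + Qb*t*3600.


V = 0.5*(114.3 - 20.2)*8*3600 + 20.2*8*3600 = 1.9368e+06 m^3


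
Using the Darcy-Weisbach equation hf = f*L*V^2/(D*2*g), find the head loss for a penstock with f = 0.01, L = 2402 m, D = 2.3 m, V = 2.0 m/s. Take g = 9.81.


hf = 0.01 * 2402 * 2.0^2 / (2.3 * 2 * 9.81) = 2.1291 m


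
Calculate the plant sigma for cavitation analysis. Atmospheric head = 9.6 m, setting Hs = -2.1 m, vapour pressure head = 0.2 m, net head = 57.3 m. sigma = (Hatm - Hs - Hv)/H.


sigma = (9.6 - (-2.1) - 0.2) / 57.3 = 0.2007


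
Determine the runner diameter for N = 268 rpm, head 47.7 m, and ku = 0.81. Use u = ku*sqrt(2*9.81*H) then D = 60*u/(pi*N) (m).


u = 0.81 * sqrt(2*9.81*47.7) = 24.7796 m/s
D = 60 * 24.7796 / (pi * 268) = 1.7659 m


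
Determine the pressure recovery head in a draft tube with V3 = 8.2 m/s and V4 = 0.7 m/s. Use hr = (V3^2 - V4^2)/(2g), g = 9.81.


hr = (8.2^2 - 0.7^2) / (2*9.81) = 3.4021 m


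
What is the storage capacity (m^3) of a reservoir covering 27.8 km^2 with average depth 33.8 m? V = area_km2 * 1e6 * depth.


V = 27.8 * 1e6 * 33.8 = 9.3964e+08 m^3


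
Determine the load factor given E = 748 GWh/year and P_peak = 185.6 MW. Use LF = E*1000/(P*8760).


LF = 748 * 1000 / (185.6 * 8760) = 0.4601


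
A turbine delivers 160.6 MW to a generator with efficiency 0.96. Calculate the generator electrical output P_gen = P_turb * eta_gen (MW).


P_gen = 160.6 * 0.96 = 154.1760 MW


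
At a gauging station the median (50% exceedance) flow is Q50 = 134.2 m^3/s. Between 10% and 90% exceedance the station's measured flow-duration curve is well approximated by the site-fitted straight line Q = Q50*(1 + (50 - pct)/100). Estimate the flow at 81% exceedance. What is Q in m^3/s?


Q = 134.2 * (1 + (50 - 81)/100) = 92.5980 m^3/s


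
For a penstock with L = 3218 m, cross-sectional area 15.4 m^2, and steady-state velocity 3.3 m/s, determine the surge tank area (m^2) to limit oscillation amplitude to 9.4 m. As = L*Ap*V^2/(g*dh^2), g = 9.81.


As = 3218 * 15.4 * 3.3^2 / (9.81 * 9.4^2) = 622.6012 m^2


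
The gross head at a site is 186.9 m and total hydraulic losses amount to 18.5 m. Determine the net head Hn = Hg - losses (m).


Hn = 186.9 - 18.5 = 168.4000 m


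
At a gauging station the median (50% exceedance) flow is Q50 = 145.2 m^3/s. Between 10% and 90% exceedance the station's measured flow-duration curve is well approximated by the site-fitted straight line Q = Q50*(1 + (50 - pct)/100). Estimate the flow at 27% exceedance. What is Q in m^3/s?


Q = 145.2 * (1 + (50 - 27)/100) = 178.5960 m^3/s


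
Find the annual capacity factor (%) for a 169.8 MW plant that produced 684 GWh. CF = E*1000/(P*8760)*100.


CF = 684 * 1000 / (169.8 * 8760) * 100 = 45.9848 %


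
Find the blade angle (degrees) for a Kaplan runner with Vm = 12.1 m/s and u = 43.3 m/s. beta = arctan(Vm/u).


beta = arctan(12.1 / 43.3) = 15.6128 degrees


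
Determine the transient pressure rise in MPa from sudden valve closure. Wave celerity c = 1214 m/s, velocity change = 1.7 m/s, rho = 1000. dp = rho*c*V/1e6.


dp = 1000 * 1214 * 1.7 / 1e6 = 2.0638 MPa


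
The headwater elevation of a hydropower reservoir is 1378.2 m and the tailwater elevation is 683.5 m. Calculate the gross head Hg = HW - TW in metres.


Hg = 1378.2 - 683.5 = 694.7000 m


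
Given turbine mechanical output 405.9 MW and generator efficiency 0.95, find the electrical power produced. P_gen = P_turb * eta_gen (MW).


P_gen = 405.9 * 0.95 = 385.6050 MW


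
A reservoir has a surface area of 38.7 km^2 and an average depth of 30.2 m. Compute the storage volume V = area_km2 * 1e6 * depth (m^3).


V = 38.7 * 1e6 * 30.2 = 1.1687e+09 m^3


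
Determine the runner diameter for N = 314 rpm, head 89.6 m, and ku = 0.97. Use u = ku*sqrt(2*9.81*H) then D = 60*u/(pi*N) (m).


u = 0.97 * sqrt(2*9.81*89.6) = 40.6701 m/s
D = 60 * 40.6701 / (pi * 314) = 2.4737 m


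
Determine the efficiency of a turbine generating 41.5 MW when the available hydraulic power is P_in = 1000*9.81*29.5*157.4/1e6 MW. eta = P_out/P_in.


P_in = 1000 * 9.81 * 29.5 * 157.4 / 1e6 = 45.5508 MW
eta = 41.5 / 45.5508 = 0.9111


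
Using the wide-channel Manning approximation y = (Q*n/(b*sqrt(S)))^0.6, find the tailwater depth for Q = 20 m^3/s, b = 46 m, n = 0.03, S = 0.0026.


y = (20 * 0.03 / (46 * 0.0026^0.5))^0.6 = 0.4413 m


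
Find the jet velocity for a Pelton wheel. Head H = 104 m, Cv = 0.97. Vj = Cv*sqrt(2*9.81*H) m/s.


Vj = 0.97 * sqrt(2*9.81*104) = 43.8165 m/s


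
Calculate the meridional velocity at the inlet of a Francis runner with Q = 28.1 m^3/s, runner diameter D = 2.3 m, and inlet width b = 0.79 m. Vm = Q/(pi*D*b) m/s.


Vm = 28.1 / (pi * 2.3 * 0.79) = 4.9227 m/s


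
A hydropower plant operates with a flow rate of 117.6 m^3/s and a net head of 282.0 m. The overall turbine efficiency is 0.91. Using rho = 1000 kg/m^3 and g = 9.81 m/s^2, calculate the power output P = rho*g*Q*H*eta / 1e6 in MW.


P = 1000 * 9.81 * 117.6 * 282.0 * 0.91 / 1e6 = 296.0512 MW


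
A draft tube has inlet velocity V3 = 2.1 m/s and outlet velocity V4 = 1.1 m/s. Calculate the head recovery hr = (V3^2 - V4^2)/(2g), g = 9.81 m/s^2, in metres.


hr = (2.1^2 - 1.1^2) / (2*9.81) = 0.1631 m


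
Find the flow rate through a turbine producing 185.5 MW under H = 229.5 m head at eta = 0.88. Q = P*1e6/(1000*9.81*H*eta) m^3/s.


Q = 185.5 * 1e6 / (1000 * 9.81 * 229.5 * 0.88) = 93.6288 m^3/s


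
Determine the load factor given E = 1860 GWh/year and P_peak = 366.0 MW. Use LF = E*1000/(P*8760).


LF = 1860 * 1000 / (366.0 * 8760) = 0.5801


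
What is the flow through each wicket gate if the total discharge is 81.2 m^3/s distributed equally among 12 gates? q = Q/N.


q = 81.2 / 12 = 6.7667 m^3/s


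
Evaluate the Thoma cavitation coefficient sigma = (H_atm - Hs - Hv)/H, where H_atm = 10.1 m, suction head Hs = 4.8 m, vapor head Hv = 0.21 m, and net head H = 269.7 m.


sigma = (10.1 - 4.8 - 0.21) / 269.7 = 0.0189


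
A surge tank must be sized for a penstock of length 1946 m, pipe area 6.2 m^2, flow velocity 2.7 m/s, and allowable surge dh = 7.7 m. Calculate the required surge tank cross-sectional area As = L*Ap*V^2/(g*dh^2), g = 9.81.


As = 1946 * 6.2 * 2.7^2 / (9.81 * 7.7^2) = 151.2208 m^2


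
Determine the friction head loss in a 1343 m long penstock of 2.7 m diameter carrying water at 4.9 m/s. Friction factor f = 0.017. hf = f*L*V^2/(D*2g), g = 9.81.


hf = 0.017 * 1343 * 4.9^2 / (2.7 * 2 * 9.81) = 10.3480 m


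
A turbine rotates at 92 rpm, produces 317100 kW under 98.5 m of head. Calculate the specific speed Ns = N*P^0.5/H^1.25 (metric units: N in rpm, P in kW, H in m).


Ns = 92 * 317100^0.5 / 98.5^1.25 = 166.9516


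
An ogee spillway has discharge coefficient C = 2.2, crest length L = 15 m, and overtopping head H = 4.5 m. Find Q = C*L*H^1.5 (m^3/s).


Q = 2.2 * 15 * 4.5^1.5 = 315.0161 m^3/s


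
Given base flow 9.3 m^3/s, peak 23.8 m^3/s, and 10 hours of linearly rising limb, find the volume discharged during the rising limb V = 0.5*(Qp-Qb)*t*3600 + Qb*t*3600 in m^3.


V = 0.5*(23.8 - 9.3)*10*3600 + 9.3*10*3600 = 595800.0000 m^3


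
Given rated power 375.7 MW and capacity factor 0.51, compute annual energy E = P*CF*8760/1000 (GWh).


E = 375.7 * 0.51 * 8760 / 1000 = 1678.4773 GWh


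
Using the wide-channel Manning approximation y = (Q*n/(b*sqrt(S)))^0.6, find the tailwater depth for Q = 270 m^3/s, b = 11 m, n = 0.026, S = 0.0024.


y = (270 * 0.026 / (11 * 0.0024^0.5))^0.6 = 4.6656 m


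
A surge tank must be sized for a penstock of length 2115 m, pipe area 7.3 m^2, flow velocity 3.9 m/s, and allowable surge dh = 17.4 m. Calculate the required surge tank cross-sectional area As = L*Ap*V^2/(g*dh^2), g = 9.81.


As = 2115 * 7.3 * 3.9^2 / (9.81 * 17.4^2) = 79.0669 m^2


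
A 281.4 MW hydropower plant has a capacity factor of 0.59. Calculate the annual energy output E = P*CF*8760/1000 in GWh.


E = 281.4 * 0.59 * 8760 / 1000 = 1454.3878 GWh


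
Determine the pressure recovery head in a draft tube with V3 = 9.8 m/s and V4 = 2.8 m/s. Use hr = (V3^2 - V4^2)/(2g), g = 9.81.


hr = (9.8^2 - 2.8^2) / (2*9.81) = 4.4954 m


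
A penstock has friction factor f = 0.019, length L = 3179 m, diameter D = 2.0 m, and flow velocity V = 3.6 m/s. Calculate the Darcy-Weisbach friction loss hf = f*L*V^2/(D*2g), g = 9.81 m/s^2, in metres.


hf = 0.019 * 3179 * 3.6^2 / (2.0 * 2 * 9.81) = 19.9490 m


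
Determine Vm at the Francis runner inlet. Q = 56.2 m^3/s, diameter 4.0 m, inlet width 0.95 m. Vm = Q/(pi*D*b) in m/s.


Vm = 56.2 / (pi * 4.0 * 0.95) = 4.7076 m/s


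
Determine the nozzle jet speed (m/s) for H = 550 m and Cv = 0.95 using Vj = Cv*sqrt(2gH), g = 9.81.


Vj = 0.95 * sqrt(2*9.81*550) = 98.6858 m/s


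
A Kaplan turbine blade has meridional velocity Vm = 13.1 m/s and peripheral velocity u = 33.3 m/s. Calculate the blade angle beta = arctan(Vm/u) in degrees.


beta = arctan(13.1 / 33.3) = 21.4743 degrees


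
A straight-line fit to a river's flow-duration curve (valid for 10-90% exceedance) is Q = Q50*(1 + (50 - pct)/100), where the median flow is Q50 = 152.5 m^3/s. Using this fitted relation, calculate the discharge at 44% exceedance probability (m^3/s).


Q = 152.5 * (1 + (50 - 44)/100) = 161.6500 m^3/s


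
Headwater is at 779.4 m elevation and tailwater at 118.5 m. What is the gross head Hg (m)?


Hg = 779.4 - 118.5 = 660.9000 m


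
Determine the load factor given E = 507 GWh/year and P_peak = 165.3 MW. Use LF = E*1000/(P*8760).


LF = 507 * 1000 / (165.3 * 8760) = 0.3501


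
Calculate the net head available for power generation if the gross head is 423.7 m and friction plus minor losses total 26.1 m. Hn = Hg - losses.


Hn = 423.7 - 26.1 = 397.6000 m


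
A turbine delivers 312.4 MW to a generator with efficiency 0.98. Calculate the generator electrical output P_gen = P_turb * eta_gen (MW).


P_gen = 312.4 * 0.98 = 306.1520 MW


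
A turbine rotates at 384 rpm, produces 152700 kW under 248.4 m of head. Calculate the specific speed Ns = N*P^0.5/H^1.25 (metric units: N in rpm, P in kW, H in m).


Ns = 384 * 152700^0.5 / 248.4^1.25 = 152.1638


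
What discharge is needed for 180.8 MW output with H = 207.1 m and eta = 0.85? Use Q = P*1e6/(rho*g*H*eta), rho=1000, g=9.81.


Q = 180.8 * 1e6 / (1000 * 9.81 * 207.1 * 0.85) = 104.6961 m^3/s


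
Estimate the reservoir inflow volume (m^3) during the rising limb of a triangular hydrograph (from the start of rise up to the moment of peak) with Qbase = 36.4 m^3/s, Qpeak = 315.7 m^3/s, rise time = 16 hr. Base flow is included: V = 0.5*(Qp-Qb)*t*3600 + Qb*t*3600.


V = 0.5*(315.7 - 36.4)*16*3600 + 36.4*16*3600 = 1.0140e+07 m^3


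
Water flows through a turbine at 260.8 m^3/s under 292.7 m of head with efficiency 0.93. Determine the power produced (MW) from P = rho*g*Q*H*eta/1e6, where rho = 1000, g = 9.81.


P = 1000 * 9.81 * 260.8 * 292.7 * 0.93 / 1e6 = 696.4377 MW


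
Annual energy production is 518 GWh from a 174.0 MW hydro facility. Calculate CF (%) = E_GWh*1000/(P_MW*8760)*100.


CF = 518 * 1000 / (174.0 * 8760) * 100 = 33.9841 %


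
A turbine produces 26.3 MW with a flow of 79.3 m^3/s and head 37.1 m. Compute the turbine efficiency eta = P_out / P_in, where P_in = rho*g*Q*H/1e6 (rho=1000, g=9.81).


P_in = 1000 * 9.81 * 79.3 * 37.1 / 1e6 = 28.8613 MW
eta = 26.3 / 28.8613 = 0.9113


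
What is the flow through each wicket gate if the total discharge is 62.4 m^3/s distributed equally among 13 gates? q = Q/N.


q = 62.4 / 13 = 4.8000 m^3/s


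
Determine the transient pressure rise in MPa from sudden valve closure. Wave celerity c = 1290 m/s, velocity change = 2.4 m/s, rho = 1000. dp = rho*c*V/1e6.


dp = 1000 * 1290 * 2.4 / 1e6 = 3.0960 MPa


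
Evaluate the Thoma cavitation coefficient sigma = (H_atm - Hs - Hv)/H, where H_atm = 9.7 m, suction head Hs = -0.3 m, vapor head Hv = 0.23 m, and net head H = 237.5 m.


sigma = (9.7 - (-0.3) - 0.23) / 237.5 = 0.0411


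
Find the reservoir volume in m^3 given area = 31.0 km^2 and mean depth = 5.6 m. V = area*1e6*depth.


V = 31.0 * 1e6 * 5.6 = 1.7360e+08 m^3


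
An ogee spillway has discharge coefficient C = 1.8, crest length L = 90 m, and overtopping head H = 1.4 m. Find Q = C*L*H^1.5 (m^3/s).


Q = 1.8 * 90 * 1.4^1.5 = 268.3534 m^3/s


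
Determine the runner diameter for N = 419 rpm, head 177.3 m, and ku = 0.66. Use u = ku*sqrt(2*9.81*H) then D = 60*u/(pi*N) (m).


u = 0.66 * sqrt(2*9.81*177.3) = 38.9267 m/s
D = 60 * 38.9267 / (pi * 419) = 1.7743 m


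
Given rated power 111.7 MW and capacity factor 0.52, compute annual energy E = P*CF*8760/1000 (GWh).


E = 111.7 * 0.52 * 8760 / 1000 = 508.8158 GWh


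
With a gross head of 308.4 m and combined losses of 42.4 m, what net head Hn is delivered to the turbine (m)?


Hn = 308.4 - 42.4 = 266.0000 m


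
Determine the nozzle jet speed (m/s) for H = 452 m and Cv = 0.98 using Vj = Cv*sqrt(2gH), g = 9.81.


Vj = 0.98 * sqrt(2*9.81*452) = 92.2879 m/s


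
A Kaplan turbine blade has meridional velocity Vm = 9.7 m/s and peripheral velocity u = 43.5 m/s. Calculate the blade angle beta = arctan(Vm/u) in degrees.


beta = arctan(9.7 / 43.5) = 12.5706 degrees


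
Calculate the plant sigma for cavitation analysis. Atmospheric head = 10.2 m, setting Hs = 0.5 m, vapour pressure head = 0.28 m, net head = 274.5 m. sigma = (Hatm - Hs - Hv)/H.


sigma = (10.2 - 0.5 - 0.28) / 274.5 = 0.0343


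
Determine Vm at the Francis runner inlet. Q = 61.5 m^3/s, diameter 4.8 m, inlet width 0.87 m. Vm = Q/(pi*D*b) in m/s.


Vm = 61.5 / (pi * 4.8 * 0.87) = 4.6878 m/s


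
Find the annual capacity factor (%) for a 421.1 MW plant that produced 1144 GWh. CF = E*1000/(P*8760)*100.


CF = 1144 * 1000 / (421.1 * 8760) * 100 = 31.0125 %


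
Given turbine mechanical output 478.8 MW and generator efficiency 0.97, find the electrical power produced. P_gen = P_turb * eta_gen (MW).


P_gen = 478.8 * 0.97 = 464.4360 MW


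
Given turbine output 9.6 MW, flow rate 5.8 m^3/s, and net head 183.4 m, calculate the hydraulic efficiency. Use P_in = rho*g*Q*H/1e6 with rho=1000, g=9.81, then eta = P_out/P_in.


P_in = 1000 * 9.81 * 5.8 * 183.4 / 1e6 = 10.4351 MW
eta = 9.6 / 10.4351 = 0.9200


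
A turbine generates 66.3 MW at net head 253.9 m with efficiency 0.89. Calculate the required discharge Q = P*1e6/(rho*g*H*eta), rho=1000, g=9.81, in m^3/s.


Q = 66.3 * 1e6 / (1000 * 9.81 * 253.9 * 0.89) = 29.9083 m^3/s


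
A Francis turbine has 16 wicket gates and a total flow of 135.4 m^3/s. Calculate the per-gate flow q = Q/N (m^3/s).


q = 135.4 / 16 = 8.4625 m^3/s


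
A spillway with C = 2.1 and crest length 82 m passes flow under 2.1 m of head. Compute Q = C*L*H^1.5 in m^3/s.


Q = 2.1 * 82 * 2.1^1.5 = 524.0372 m^3/s


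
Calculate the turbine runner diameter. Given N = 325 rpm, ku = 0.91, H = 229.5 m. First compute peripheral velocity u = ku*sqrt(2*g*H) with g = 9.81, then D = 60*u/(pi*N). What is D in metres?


u = 0.91 * sqrt(2*9.81*229.5) = 61.0636 m/s
D = 60 * 61.0636 / (pi * 325) = 3.5884 m


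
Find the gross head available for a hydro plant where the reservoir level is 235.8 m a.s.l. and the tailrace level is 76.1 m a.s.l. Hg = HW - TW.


Hg = 235.8 - 76.1 = 159.7000 m


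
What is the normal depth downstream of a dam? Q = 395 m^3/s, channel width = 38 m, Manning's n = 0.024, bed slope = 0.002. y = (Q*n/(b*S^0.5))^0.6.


y = (395 * 0.024 / (38 * 0.002^0.5))^0.6 = 2.8048 m


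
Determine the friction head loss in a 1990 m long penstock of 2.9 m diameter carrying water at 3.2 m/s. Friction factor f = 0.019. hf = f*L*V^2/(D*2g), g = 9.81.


hf = 0.019 * 1990 * 3.2^2 / (2.9 * 2 * 9.81) = 6.8047 m


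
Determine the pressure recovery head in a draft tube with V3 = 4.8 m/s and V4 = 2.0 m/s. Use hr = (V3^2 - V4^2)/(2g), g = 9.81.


hr = (4.8^2 - 2.0^2) / (2*9.81) = 0.9704 m


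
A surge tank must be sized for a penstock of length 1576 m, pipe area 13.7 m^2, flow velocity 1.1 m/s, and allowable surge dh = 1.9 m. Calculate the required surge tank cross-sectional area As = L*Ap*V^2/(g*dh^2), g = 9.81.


As = 1576 * 13.7 * 1.1^2 / (9.81 * 1.9^2) = 737.7105 m^2


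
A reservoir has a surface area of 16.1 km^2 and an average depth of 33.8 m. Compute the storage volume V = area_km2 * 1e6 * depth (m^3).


V = 16.1 * 1e6 * 33.8 = 5.4418e+08 m^3


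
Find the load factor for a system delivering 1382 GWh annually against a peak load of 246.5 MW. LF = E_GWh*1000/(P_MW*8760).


LF = 1382 * 1000 / (246.5 * 8760) = 0.6400


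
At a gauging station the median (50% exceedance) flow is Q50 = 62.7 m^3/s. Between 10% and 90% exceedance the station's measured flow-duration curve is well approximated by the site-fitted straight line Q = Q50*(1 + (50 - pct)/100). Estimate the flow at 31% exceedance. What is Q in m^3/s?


Q = 62.7 * (1 + (50 - 31)/100) = 74.6130 m^3/s


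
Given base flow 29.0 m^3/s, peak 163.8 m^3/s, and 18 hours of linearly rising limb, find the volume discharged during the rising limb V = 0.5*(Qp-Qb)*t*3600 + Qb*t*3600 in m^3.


V = 0.5*(163.8 - 29.0)*18*3600 + 29.0*18*3600 = 6.2467e+06 m^3


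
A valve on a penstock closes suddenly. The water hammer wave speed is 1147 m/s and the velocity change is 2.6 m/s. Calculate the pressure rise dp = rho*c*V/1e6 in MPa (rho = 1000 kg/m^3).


dp = 1000 * 1147 * 2.6 / 1e6 = 2.9822 MPa


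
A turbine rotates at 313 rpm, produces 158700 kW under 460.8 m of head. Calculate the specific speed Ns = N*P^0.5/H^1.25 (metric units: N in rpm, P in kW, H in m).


Ns = 313 * 158700^0.5 / 460.8^1.25 = 58.4039


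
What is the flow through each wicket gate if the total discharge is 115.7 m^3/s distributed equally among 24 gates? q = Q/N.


q = 115.7 / 24 = 4.8208 m^3/s


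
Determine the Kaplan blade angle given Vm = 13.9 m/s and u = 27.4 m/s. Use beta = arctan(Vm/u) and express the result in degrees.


beta = arctan(13.9 / 27.4) = 26.8986 degrees


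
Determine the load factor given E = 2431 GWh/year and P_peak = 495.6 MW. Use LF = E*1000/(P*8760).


LF = 2431 * 1000 / (495.6 * 8760) = 0.5600


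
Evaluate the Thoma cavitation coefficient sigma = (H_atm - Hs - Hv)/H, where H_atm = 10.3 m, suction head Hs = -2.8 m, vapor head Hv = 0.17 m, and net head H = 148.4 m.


sigma = (10.3 - (-2.8) - 0.17) / 148.4 = 0.0871


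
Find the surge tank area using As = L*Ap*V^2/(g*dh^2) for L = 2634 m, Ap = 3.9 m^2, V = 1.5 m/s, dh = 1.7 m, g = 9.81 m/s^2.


As = 2634 * 3.9 * 1.5^2 / (9.81 * 1.7^2) = 815.2598 m^2


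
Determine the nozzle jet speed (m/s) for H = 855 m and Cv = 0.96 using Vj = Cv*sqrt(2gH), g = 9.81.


Vj = 0.96 * sqrt(2*9.81*855) = 124.3380 m/s


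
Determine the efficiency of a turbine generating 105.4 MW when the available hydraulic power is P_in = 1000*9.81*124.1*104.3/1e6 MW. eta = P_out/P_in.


P_in = 1000 * 9.81 * 124.1 * 104.3 / 1e6 = 126.9770 MW
eta = 105.4 / 126.9770 = 0.8301


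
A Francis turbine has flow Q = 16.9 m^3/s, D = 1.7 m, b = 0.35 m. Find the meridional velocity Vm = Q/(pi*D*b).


Vm = 16.9 / (pi * 1.7 * 0.35) = 9.0411 m/s


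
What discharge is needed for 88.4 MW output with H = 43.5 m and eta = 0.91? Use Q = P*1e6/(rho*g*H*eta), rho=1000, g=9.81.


Q = 88.4 * 1e6 / (1000 * 9.81 * 43.5 * 0.91) = 227.6421 m^3/s


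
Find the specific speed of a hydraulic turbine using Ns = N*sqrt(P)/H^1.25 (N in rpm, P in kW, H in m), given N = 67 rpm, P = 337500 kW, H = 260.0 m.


Ns = 67 * 337500^0.5 / 260.0^1.25 = 37.2816


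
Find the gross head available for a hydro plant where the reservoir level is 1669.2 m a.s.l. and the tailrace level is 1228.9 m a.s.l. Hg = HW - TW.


Hg = 1669.2 - 1228.9 = 440.3000 m


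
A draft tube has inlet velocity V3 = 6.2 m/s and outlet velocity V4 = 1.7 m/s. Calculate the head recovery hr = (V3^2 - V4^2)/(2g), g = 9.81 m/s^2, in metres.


hr = (6.2^2 - 1.7^2) / (2*9.81) = 1.8119 m


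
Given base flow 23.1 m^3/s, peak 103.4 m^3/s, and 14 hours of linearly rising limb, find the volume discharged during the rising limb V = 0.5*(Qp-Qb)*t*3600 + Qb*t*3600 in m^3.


V = 0.5*(103.4 - 23.1)*14*3600 + 23.1*14*3600 = 3.1878e+06 m^3


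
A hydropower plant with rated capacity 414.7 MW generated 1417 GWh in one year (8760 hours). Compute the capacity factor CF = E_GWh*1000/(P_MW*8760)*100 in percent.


CF = 1417 * 1000 / (414.7 * 8760) * 100 = 39.0060 %


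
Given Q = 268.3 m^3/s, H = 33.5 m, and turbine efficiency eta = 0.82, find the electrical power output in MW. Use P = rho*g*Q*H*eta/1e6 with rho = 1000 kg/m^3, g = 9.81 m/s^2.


P = 1000 * 9.81 * 268.3 * 33.5 * 0.82 / 1e6 = 72.3017 MW


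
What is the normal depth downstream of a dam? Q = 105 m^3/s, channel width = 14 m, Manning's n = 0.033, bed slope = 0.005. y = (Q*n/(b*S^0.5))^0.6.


y = (105 * 0.033 / (14 * 0.005^0.5))^0.6 = 2.1206 m


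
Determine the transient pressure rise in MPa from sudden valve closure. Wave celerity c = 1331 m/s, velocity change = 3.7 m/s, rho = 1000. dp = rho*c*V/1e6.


dp = 1000 * 1331 * 3.7 / 1e6 = 4.9247 MPa


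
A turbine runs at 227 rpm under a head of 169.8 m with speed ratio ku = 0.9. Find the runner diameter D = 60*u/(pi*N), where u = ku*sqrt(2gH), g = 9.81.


u = 0.9 * sqrt(2*9.81*169.8) = 51.9470 m/s
D = 60 * 51.9470 / (pi * 227) = 4.3706 m


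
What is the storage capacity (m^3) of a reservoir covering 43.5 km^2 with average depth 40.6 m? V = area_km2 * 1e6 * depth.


V = 43.5 * 1e6 * 40.6 = 1.7661e+09 m^3


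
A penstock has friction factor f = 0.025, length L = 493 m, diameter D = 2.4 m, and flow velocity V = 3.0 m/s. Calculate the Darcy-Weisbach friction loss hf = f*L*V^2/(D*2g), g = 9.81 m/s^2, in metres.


hf = 0.025 * 493 * 3.0^2 / (2.4 * 2 * 9.81) = 2.3557 m


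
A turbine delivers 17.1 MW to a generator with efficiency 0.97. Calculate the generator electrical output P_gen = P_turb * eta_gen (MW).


P_gen = 17.1 * 0.97 = 16.5870 MW


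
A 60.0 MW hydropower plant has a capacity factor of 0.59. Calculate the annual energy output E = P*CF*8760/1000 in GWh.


E = 60.0 * 0.59 * 8760 / 1000 = 310.1040 GWh


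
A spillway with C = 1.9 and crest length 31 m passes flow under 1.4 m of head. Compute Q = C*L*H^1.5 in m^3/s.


Q = 1.9 * 31 * 1.4^1.5 = 97.5680 m^3/s


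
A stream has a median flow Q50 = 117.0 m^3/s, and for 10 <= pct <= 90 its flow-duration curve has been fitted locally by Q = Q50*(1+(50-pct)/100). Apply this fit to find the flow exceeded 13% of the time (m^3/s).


Q = 117.0 * (1 + (50 - 13)/100) = 160.2900 m^3/s


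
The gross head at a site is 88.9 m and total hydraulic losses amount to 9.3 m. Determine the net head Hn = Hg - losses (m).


Hn = 88.9 - 9.3 = 79.6000 m


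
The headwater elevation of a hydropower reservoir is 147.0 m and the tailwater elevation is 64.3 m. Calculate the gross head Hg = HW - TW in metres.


Hg = 147.0 - 64.3 = 82.7000 m


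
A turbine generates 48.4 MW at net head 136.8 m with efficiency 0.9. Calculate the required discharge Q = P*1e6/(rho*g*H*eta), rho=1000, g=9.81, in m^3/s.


Q = 48.4 * 1e6 / (1000 * 9.81 * 136.8 * 0.9) = 40.0726 m^3/s


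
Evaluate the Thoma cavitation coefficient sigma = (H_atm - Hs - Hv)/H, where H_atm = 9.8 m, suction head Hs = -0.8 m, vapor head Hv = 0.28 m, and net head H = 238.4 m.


sigma = (9.8 - (-0.8) - 0.28) / 238.4 = 0.0433


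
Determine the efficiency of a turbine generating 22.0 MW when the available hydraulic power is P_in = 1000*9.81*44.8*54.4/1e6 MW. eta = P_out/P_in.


P_in = 1000 * 9.81 * 44.8 * 54.4 / 1e6 = 23.9081 MW
eta = 22.0 / 23.9081 = 0.9202


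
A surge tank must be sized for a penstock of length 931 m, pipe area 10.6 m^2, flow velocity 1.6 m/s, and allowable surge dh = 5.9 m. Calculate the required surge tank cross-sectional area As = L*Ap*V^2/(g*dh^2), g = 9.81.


As = 931 * 10.6 * 1.6^2 / (9.81 * 5.9^2) = 73.9814 m^2


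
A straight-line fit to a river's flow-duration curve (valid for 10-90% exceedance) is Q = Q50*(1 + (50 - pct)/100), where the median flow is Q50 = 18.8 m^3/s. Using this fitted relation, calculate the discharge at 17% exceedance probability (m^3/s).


Q = 18.8 * (1 + (50 - 17)/100) = 25.0040 m^3/s


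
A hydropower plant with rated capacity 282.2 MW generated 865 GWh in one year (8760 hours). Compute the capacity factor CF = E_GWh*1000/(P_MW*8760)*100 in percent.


CF = 865 * 1000 / (282.2 * 8760) * 100 = 34.9909 %


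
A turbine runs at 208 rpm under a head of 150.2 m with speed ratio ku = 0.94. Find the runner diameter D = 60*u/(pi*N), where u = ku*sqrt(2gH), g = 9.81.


u = 0.94 * sqrt(2*9.81*150.2) = 51.0284 m/s
D = 60 * 51.0284 / (pi * 208) = 4.6854 m


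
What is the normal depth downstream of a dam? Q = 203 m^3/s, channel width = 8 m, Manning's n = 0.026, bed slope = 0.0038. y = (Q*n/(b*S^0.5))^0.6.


y = (203 * 0.026 / (8 * 0.0038^0.5))^0.6 = 4.1466 m


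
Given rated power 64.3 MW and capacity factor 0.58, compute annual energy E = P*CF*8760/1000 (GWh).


E = 64.3 * 0.58 * 8760 / 1000 = 326.6954 GWh


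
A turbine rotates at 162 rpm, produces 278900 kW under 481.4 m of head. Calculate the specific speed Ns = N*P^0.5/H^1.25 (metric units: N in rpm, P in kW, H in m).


Ns = 162 * 278900^0.5 / 481.4^1.25 = 37.9408


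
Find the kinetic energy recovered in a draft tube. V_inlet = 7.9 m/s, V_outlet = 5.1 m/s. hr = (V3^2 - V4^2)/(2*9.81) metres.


hr = (7.9^2 - 5.1^2) / (2*9.81) = 1.8552 m


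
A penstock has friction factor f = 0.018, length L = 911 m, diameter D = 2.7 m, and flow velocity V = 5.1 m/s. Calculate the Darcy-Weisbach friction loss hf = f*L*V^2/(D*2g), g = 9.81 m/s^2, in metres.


hf = 0.018 * 911 * 5.1^2 / (2.7 * 2 * 9.81) = 8.0513 m


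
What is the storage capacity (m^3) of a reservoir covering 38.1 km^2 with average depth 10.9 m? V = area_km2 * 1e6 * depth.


V = 38.1 * 1e6 * 10.9 = 4.1529e+08 m^3


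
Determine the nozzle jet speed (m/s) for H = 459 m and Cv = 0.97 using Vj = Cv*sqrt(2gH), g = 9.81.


Vj = 0.97 * sqrt(2*9.81*459) = 92.0508 m/s


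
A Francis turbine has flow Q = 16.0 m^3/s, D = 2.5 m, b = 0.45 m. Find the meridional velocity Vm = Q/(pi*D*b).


Vm = 16.0 / (pi * 2.5 * 0.45) = 4.5271 m/s


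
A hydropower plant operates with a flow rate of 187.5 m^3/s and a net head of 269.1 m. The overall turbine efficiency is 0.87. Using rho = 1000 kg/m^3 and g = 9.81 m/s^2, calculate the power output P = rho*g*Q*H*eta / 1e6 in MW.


P = 1000 * 9.81 * 187.5 * 269.1 * 0.87 / 1e6 = 430.6290 MW


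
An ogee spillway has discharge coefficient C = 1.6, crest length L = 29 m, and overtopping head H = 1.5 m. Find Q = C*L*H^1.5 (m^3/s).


Q = 1.6 * 29 * 1.5^1.5 = 85.2422 m^3/s


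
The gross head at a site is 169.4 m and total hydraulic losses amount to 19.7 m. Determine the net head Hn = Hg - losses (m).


Hn = 169.4 - 19.7 = 149.7000 m


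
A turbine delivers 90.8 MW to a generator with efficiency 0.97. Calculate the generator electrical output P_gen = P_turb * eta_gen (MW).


P_gen = 90.8 * 0.97 = 88.0760 MW


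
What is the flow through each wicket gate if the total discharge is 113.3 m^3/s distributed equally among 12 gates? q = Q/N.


q = 113.3 / 12 = 9.4417 m^3/s


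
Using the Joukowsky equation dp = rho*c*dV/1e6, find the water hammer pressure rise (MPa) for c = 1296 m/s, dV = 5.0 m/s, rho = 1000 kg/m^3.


dp = 1000 * 1296 * 5.0 / 1e6 = 6.4800 MPa


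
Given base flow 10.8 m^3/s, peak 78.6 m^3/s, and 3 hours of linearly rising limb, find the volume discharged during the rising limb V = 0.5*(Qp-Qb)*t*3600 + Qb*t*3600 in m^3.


V = 0.5*(78.6 - 10.8)*3*3600 + 10.8*3*3600 = 482760.0000 m^3


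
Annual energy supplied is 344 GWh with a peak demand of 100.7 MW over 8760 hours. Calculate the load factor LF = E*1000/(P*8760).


LF = 344 * 1000 / (100.7 * 8760) = 0.3900


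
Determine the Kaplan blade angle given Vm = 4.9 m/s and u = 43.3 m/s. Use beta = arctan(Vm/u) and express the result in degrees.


beta = arctan(4.9 / 43.3) = 6.4564 degrees


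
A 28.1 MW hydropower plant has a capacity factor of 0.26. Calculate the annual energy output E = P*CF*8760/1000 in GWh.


E = 28.1 * 0.26 * 8760 / 1000 = 64.0006 GWh


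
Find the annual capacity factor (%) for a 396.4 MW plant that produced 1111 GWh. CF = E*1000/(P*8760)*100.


CF = 1111 * 1000 / (396.4 * 8760) * 100 = 31.9946 %


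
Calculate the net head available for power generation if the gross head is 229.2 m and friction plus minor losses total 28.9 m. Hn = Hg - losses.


Hn = 229.2 - 28.9 = 200.3000 m


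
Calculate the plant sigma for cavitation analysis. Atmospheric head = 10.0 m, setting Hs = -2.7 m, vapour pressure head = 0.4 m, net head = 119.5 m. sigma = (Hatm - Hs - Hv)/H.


sigma = (10.0 - (-2.7) - 0.4) / 119.5 = 0.1029


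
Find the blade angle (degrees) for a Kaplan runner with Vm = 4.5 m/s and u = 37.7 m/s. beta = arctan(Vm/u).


beta = arctan(4.5 / 37.7) = 6.8068 degrees


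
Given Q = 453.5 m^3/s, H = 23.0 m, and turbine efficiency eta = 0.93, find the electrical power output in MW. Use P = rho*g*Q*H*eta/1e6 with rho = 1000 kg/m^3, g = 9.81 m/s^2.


P = 1000 * 9.81 * 453.5 * 23.0 * 0.93 / 1e6 = 95.1606 MW


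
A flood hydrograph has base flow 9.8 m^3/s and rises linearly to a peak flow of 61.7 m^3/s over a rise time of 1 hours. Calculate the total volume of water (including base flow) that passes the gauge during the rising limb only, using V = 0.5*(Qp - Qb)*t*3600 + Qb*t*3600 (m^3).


V = 0.5*(61.7 - 9.8)*1*3600 + 9.8*1*3600 = 128700.0000 m^3


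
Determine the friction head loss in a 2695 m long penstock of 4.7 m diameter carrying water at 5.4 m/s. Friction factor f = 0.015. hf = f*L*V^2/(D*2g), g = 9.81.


hf = 0.015 * 2695 * 5.4^2 / (4.7 * 2 * 9.81) = 12.7832 m


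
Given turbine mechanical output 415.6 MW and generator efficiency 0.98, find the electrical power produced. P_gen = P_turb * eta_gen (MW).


P_gen = 415.6 * 0.98 = 407.2880 MW


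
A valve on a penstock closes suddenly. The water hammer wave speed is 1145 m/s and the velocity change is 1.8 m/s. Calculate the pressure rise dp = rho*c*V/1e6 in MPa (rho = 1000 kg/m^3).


dp = 1000 * 1145 * 1.8 / 1e6 = 2.0610 MPa


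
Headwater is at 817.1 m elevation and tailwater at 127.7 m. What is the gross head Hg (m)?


Hg = 817.1 - 127.7 = 689.4000 m


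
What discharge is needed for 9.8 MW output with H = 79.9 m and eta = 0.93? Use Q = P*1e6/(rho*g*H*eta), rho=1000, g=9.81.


Q = 9.8 * 1e6 / (1000 * 9.81 * 79.9 * 0.93) = 13.4440 m^3/s


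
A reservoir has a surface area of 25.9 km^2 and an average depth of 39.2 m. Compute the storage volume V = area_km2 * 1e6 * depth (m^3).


V = 25.9 * 1e6 * 39.2 = 1.0153e+09 m^3


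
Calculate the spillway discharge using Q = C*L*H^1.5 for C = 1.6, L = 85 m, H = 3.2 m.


Q = 1.6 * 85 * 3.2^1.5 = 778.5094 m^3/s


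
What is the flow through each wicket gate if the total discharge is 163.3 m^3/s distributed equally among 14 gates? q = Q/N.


q = 163.3 / 14 = 11.6643 m^3/s


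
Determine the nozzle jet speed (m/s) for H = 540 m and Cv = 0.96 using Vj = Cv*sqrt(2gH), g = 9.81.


Vj = 0.96 * sqrt(2*9.81*540) = 98.8138 m/s


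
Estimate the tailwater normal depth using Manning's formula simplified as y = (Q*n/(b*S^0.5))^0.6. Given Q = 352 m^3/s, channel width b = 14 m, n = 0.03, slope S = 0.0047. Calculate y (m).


y = (352 * 0.03 / (14 * 0.0047^0.5))^0.6 = 4.2159 m


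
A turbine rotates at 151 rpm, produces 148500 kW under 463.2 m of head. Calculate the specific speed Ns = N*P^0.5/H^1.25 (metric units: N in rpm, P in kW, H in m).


Ns = 151 * 148500^0.5 / 463.2^1.25 = 27.0788


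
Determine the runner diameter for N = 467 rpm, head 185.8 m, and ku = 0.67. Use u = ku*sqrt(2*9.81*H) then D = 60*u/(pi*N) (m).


u = 0.67 * sqrt(2*9.81*185.8) = 40.4527 m/s
D = 60 * 40.4527 / (pi * 467) = 1.6544 m


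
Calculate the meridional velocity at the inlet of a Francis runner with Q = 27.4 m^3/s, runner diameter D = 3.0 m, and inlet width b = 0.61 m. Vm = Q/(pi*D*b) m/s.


Vm = 27.4 / (pi * 3.0 * 0.61) = 4.7660 m/s


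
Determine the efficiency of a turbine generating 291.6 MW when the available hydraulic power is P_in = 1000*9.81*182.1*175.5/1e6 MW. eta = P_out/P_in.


P_in = 1000 * 9.81 * 182.1 * 175.5 / 1e6 = 313.5134 MW
eta = 291.6 / 313.5134 = 0.9301


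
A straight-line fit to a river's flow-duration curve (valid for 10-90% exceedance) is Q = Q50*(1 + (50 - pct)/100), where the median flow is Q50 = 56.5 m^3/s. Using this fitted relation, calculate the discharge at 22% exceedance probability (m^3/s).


Q = 56.5 * (1 + (50 - 22)/100) = 72.3200 m^3/s


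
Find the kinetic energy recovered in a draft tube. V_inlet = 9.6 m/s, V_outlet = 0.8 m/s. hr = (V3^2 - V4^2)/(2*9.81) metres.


hr = (9.6^2 - 0.8^2) / (2*9.81) = 4.6646 m


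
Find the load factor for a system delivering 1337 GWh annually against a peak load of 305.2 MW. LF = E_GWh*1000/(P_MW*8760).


LF = 1337 * 1000 / (305.2 * 8760) = 0.5001


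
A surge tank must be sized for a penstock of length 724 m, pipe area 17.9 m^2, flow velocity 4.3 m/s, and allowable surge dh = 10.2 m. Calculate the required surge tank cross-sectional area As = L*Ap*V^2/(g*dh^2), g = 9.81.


As = 724 * 17.9 * 4.3^2 / (9.81 * 10.2^2) = 234.7790 m^2


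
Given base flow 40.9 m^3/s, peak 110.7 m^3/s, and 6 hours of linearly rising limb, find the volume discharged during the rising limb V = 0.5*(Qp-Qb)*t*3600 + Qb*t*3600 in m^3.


V = 0.5*(110.7 - 40.9)*6*3600 + 40.9*6*3600 = 1.6373e+06 m^3


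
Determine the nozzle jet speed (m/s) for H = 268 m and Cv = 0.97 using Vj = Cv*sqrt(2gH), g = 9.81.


Vj = 0.97 * sqrt(2*9.81*268) = 70.3378 m/s


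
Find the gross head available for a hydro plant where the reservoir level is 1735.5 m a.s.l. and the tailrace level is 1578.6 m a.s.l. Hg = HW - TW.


Hg = 1735.5 - 1578.6 = 156.9000 m


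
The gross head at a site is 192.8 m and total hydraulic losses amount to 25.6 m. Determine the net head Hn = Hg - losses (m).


Hn = 192.8 - 25.6 = 167.2000 m


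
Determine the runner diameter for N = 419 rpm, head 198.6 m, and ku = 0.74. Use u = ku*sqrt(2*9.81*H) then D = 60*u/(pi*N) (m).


u = 0.74 * sqrt(2*9.81*198.6) = 46.1924 m/s
D = 60 * 46.1924 / (pi * 419) = 2.1055 m


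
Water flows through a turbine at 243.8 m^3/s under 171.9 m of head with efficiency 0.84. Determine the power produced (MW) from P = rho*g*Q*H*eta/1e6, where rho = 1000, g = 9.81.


P = 1000 * 9.81 * 243.8 * 171.9 * 0.84 / 1e6 = 345.3487 MW


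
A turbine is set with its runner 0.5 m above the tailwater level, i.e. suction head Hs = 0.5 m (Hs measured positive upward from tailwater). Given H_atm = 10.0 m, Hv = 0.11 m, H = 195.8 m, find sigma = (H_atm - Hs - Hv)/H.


sigma = (10.0 - 0.5 - 0.11) / 195.8 = 0.0480


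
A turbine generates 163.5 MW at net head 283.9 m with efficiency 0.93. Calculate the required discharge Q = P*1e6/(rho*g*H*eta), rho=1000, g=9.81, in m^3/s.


Q = 163.5 * 1e6 / (1000 * 9.81 * 283.9 * 0.93) = 63.1249 m^3/s


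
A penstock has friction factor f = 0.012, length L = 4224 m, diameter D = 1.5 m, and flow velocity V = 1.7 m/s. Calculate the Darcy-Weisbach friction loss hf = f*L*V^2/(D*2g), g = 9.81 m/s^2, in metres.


hf = 0.012 * 4224 * 1.7^2 / (1.5 * 2 * 9.81) = 4.9775 m


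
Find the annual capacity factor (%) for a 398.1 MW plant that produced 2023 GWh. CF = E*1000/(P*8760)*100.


CF = 2023 * 1000 / (398.1 * 8760) * 100 = 58.0096 %


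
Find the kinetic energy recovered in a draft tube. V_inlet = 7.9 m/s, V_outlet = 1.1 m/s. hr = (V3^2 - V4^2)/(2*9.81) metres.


hr = (7.9^2 - 1.1^2) / (2*9.81) = 3.1193 m


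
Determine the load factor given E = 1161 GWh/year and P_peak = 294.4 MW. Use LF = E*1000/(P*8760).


LF = 1161 * 1000 / (294.4 * 8760) = 0.4502


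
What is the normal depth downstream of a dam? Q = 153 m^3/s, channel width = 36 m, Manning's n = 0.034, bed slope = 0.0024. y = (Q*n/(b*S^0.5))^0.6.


y = (153 * 0.034 / (36 * 0.0024^0.5))^0.6 = 1.9136 m


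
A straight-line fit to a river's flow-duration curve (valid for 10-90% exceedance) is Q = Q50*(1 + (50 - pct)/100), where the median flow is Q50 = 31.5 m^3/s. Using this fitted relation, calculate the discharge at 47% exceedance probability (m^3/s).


Q = 31.5 * (1 + (50 - 47)/100) = 32.4450 m^3/s


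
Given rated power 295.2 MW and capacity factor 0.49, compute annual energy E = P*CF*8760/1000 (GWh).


E = 295.2 * 0.49 * 8760 / 1000 = 1267.1165 GWh


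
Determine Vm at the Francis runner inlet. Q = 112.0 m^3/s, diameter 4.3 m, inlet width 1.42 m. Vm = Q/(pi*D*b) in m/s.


Vm = 112.0 / (pi * 4.3 * 1.42) = 5.8386 m/s


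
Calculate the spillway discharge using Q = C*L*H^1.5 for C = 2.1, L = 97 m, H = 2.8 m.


Q = 2.1 * 97 * 2.8^1.5 = 954.3948 m^3/s


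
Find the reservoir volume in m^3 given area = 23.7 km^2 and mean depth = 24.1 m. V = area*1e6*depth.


V = 23.7 * 1e6 * 24.1 = 5.7117e+08 m^3


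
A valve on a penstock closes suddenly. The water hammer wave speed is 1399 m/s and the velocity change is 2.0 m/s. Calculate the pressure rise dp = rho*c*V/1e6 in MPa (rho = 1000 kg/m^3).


dp = 1000 * 1399 * 2.0 / 1e6 = 2.7980 MPa


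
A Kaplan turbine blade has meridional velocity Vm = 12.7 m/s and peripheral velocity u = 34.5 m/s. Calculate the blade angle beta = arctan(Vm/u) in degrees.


beta = arctan(12.7 / 34.5) = 20.2095 degrees


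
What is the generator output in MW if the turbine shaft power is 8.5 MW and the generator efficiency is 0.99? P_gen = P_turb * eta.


P_gen = 8.5 * 0.99 = 8.4150 MW


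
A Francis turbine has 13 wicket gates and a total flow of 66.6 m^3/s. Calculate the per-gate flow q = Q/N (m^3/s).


q = 66.6 / 13 = 5.1231 m^3/s


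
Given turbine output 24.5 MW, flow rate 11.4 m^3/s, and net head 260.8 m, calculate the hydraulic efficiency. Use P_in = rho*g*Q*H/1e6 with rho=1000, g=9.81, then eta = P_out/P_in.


P_in = 1000 * 9.81 * 11.4 * 260.8 / 1e6 = 29.1663 MW
eta = 24.5 / 29.1663 = 0.8400
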